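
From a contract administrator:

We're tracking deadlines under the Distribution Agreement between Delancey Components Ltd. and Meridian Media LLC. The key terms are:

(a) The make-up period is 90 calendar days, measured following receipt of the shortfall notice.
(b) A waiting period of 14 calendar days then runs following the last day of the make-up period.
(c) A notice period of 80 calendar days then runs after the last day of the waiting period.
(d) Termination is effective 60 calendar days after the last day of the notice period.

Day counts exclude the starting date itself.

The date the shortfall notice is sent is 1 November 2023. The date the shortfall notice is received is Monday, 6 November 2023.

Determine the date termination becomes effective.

The last day of the make-up period: 90 calendar days after 6 November 2023 is 4 February 2024.
The last day of the waiting period: 14 calendar days after 4 February 2024 is 18 February 2024.
Adding 80 calendar days to 18 February 2024 gives 8 May 2024, which is the last day of the notice period.
Adding 60 calendar days to 8 May 2024 gives 7 July 2024, which is the date termination becomes effective.

7 July 2024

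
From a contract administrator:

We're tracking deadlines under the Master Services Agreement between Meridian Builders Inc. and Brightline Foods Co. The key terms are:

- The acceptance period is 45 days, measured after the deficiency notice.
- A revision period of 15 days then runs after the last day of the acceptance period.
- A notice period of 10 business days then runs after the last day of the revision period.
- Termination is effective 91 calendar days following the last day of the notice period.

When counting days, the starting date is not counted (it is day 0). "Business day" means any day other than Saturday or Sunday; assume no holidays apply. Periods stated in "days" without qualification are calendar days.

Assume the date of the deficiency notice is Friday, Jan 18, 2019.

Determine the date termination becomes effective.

Adding 45 calendar days to Jan 18, 2019 gives Mar 4, 2019, which is the last day of the acceptance period.
The last day of the revision period: 15 calendar days after Mar 4, 2019 is Mar 19, 2019.
From Tuesday, Mar 19, 2019, 10 business days (Mar 20, Mar 21, Mar 22, Mar 25, Mar 26, Mar 27, Mar 28, Mar 29, Apr 1, Apr 2, skipping weekends) brings us to Tuesday, Apr 2, 2019, which is the last day of the notice period.
Adding 91 calendar days to Apr 2, 2019 gives Jul 2, 2019, which is the date termination becomes effective.

Jul 2, 2019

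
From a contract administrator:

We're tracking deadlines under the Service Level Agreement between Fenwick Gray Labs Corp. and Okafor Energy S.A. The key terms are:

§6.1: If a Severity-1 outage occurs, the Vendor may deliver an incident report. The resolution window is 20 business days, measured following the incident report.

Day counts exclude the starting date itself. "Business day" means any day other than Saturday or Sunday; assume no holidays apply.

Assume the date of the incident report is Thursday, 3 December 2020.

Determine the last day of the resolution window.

31 December 2020

From Thursday, 3 December 2020, 20 business days (Dec 4, Dec 7, Dec 8, Dec 9, …, Dec 29, Dec 30, Dec 31, skipping weekends) brings us to Thursday, 31 December 2020, which is the last day of the resolution window.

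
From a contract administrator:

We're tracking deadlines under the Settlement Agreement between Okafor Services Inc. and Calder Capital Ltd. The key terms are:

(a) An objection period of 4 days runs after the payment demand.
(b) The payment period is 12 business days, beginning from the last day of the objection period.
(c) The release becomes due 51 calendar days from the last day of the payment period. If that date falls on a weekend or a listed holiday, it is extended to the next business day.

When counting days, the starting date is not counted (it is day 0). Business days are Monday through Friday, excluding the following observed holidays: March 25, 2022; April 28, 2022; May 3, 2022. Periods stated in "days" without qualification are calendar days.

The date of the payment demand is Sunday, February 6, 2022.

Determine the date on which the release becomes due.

Adding 4 calendar days to February 6, 2022 gives February 10, 2022, which is the last day of the objection period.
From Thursday, February 10, 2022, 12 business days (Feb 11, Feb 14, Feb 15, Feb 16, …, Feb 24, Feb 25, Feb 28, skipping weekends) brings us to Monday, February 28, 2022, which is the last day of the payment period.
The date on which the release becomes due: February 28, 2022 + 51 days = April 20, 2022. April 20, 2022 is a Wednesday and is not a listed holiday, so no roll-forward applies.

April 20, 2022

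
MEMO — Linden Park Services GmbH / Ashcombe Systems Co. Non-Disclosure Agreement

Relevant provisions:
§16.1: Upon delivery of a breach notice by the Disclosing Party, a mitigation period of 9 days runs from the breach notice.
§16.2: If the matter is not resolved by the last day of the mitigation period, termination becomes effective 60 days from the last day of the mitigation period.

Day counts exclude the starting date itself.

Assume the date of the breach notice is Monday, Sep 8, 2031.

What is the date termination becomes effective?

Nov 16, 2031

The last day of the mitigation period: Sep 8, 2031 + 9 days = Sep 17, 2031.
The date termination becomes effective: Sep 17, 2031 + 60 days = Nov 16, 2031.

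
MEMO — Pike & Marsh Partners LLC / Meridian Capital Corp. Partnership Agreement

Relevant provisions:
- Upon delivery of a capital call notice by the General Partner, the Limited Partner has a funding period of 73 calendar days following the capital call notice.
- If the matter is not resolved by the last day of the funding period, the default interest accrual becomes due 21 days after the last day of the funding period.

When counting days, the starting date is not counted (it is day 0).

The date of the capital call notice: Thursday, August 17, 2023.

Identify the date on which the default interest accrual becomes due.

The last day of the funding period: August 17, 2023 + 73 days = October 29, 2023.
The date on which the default interest accrual becomes due: October 29, 2023 + 21 days = November 19, 2023.

November 19, 2023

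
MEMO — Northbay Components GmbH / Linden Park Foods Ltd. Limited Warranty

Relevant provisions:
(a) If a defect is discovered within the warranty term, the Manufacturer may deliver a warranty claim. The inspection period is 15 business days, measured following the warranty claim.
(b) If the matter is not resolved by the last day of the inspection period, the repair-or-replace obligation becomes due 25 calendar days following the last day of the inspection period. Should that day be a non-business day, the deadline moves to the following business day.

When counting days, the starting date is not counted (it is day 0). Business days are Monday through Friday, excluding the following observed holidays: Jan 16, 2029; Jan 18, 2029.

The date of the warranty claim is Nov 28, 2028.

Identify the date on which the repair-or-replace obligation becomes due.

The last day of the inspection period: 15 business days after Tuesday, Nov 28, 2028, skipping weekends — Nov 29, Nov 30, Dec 1, Dec 4, …, Dec 15, Dec 18, Dec 19 — lands on Tuesday, Dec 19, 2028.
The date on which the repair-or-replace obligation becomes due: 25 calendar days after Dec 19, 2028 is Jan 13, 2029. That falls on a Saturday, so it rolls to the next business day, Monday, Jan 15, 2029.

Jan 15, 2029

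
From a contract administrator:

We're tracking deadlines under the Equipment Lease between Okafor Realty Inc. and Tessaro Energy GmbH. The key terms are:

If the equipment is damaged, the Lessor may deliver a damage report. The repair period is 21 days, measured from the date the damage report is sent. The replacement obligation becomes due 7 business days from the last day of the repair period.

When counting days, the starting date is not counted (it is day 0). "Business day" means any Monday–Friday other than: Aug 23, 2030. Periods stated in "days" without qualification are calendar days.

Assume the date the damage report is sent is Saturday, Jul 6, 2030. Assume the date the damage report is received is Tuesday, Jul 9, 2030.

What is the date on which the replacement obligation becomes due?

Aug 6, 2030

The last day of the repair period: Jul 6, 2030 + 21 days = Jul 27, 2030.
From Saturday, Jul 27, 2030, 7 business days (Jul 29, Jul 30, Jul 31, Aug 1, Aug 2, Aug 5, Aug 6, skipping weekends) brings us to Tuesday, Aug 6, 2030, which is the date on which the replacement obligation becomes due.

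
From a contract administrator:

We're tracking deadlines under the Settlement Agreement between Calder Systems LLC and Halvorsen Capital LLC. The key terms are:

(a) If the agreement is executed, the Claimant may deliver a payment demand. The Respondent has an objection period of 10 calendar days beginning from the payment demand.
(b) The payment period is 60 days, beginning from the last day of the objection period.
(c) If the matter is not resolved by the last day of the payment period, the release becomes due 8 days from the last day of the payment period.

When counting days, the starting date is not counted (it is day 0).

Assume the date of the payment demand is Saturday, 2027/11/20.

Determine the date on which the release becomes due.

Adding 10 calendar days to 2027/11/20 gives 2027/11/30, which is the last day of the objection period.
The last day of the payment period: 60 calendar days after 2027/11/30 is 2028/01/29.
The date on which the release becomes due: 2028/01/29 + 8 days = 2028/02/06.

2028/02/06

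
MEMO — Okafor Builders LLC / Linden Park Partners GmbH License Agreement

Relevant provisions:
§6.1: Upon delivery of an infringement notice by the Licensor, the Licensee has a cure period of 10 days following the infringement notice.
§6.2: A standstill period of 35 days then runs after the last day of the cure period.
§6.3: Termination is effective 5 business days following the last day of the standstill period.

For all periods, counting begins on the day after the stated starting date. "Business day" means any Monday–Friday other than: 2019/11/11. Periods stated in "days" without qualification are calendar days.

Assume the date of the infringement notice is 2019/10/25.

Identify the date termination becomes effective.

The last day of the cure period: 10 calendar days after 2019/10/25 is 2019/11/04.
The last day of the standstill period: 2019/11/04 + 35 days = 2019/12/09.
The date termination becomes effective: counting 5 business days from Monday, 2019/12/09 (Dec 10, Dec 11, Dec 12, Dec 13, Dec 16, skipping weekends) reaches Monday, 2019/12/16.

2019/12/16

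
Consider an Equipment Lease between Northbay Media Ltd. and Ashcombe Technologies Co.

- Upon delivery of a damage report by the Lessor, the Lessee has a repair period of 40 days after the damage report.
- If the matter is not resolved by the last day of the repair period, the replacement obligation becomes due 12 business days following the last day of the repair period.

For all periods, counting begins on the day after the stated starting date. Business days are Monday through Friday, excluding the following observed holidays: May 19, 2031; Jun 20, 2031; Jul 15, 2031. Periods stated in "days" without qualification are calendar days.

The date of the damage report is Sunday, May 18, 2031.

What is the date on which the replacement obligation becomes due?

Adding 40 calendar days to May 18, 2031 gives Jun 27, 2031, which is the last day of the repair period.
The date on which the replacement obligation becomes due: 12 business days after Friday, Jun 27, 2031, skipping weekends and the listed holiday on Jul 15 — Jun 30, Jul 1, Jul 2, Jul 3, …, Jul 11, Jul 14, Jul 16 — lands on Wednesday, Jul 16, 2031.

Jul 16, 2031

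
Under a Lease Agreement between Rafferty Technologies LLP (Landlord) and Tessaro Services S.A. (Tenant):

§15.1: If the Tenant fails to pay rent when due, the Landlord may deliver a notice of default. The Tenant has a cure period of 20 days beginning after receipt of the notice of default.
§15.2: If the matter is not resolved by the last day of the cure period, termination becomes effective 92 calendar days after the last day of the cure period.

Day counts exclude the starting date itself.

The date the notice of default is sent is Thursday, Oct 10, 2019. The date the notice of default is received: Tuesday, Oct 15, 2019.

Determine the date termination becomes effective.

Feb 4, 2020

Adding 20 calendar days to Oct 15, 2019 gives Nov 4, 2019, which is the last day of the cure period.
The date termination becomes effective: 92 calendar days after Nov 4, 2019 is Feb 4, 2020.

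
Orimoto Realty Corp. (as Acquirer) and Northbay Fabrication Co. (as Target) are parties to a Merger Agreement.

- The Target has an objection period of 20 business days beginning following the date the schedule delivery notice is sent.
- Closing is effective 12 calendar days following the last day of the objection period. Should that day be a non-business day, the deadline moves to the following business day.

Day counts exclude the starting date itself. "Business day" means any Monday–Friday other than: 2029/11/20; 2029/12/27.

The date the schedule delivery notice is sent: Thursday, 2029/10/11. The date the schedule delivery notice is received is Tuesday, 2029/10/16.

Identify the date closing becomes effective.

The last day of the objection period: counting 20 business days from Thursday, 2029/10/11 (Oct 12, Oct 15, Oct 16, Oct 17, …, Nov 6, Nov 7, Nov 8, skipping weekends) reaches Thursday, 2029/11/08.
Adding 12 calendar days to 2029/11/08 gives 2029/11/20, which is the date closing becomes effective. That falls on Tuesday, a listed holiday, so it rolls to the next business day, Wednesday, 2029/11/21.

2029/11/21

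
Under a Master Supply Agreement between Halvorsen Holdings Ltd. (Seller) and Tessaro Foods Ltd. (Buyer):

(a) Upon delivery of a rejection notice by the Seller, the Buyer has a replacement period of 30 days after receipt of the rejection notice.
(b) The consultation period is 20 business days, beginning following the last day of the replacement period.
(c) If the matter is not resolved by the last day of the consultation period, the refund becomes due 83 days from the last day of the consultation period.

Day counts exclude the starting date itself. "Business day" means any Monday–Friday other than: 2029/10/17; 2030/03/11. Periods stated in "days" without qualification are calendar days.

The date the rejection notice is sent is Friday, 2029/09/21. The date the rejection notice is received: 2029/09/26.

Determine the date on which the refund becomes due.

2030/02/14

The last day of the replacement period: 2029/09/26 + 30 days = 2029/10/26.
From Friday, 2029/10/26, 20 business days (Oct 29, Oct 30, Oct 31, Nov 1, …, Nov 21, Nov 22, Nov 23, skipping weekends) brings us to Friday, 2029/11/23, which is the last day of the consultation period.
Adding 83 calendar days to 2029/11/23 gives 2030/02/14, which is the date on which the refund becomes due.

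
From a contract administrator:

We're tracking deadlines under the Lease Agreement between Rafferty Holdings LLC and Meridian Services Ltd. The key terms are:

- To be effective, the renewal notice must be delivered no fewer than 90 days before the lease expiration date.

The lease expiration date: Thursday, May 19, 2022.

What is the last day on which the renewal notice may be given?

Counting back 90 calendar days from May 19, 2022 gives Feb 18, 2022.

Feb 18, 2022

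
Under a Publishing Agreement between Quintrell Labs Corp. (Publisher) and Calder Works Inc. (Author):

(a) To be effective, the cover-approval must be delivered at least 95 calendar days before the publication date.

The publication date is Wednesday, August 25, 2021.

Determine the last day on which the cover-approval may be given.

May 22, 2021

Counting back 95 calendar days from August 25, 2021 gives May 22, 2021.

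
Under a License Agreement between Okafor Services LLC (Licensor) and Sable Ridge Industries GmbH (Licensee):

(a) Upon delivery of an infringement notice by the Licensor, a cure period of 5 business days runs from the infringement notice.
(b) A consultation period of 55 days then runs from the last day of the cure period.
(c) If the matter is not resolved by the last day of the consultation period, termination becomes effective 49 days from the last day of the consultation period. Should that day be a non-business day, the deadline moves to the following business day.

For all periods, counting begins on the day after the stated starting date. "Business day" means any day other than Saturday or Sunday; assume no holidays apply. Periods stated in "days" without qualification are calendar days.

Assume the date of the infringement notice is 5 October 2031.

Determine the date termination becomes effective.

22 January 2032

The last day of the cure period: counting 5 business days from Sunday, 5 October 2031 (Oct 6, Oct 7, Oct 8, Oct 9, Oct 10, skipping weekends) reaches Friday, 10 October 2031.
Adding 55 calendar days to 10 October 2031 gives 4 December 2031, which is the last day of the consultation period.
Adding 49 calendar days to 4 December 2031 gives 22 January 2032, which is the date termination becomes effective. 22 January 2032 is a Thursday, so no roll-forward applies.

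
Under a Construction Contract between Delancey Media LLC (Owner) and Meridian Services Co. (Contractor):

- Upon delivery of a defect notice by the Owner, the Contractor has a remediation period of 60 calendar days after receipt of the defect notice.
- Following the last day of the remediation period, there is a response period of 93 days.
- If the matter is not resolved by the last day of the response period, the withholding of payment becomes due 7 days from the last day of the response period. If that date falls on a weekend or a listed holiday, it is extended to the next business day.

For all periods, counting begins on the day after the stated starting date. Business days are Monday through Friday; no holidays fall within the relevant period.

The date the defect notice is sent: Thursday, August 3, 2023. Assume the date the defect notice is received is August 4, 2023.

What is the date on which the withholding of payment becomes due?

Adding 60 calendar days to August 4, 2023 gives October 3, 2023, which is the last day of the remediation period.
The last day of the response period: October 3, 2023 + 93 days = January 4, 2024.
The date on which the withholding of payment becomes due: 7 calendar days after January 4, 2024 is January 11, 2024. January 11, 2024 is a Thursday, so no roll-forward applies.

January 11, 2024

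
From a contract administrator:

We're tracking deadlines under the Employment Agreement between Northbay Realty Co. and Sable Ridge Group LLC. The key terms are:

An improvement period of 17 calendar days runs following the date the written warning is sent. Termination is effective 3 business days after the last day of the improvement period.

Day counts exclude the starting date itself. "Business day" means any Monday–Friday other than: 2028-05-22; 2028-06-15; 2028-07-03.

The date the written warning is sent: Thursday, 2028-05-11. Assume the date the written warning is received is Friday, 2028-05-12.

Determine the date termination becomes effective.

Adding 17 calendar days to 2028-05-11 gives 2028-05-28, which is the last day of the improvement period.
The date termination becomes effective: counting 3 business days from Sunday, 2028-05-28 (May 29, May 30, May 31, skipping weekends) reaches Wednesday, 2028-05-31.

2028-05-31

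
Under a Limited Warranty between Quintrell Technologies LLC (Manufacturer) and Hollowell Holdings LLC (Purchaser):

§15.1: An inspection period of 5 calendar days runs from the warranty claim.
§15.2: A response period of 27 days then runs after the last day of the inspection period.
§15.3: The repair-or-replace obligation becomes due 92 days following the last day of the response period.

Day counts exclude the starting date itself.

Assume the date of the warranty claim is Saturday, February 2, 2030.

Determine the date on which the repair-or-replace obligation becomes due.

June 6, 2030

Adding 5 calendar days to February 2, 2030 gives February 7, 2030, which is the last day of the inspection period.
Adding 27 calendar days to February 7, 2030 gives March 6, 2030, which is the last day of the response period.
Adding 92 calendar days to March 6, 2030 gives June 6, 2030, which is the date on which the repair-or-replace obligation becomes due.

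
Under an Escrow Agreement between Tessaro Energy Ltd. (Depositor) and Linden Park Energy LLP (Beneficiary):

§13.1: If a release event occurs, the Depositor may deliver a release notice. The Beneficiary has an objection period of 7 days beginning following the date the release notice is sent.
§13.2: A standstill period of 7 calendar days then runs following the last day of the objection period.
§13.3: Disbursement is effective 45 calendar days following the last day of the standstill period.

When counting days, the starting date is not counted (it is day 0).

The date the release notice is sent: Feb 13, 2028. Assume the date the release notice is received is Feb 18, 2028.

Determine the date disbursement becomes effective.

Apr 12, 2028

Adding 7 calendar days to Feb 13, 2028 gives Feb 20, 2028, which is the last day of the objection period.
The last day of the standstill period: Feb 20, 2028 + 7 days = Feb 27, 2028.
The date disbursement becomes effective: 45 calendar days after Feb 27, 2028 is Apr 12, 2028.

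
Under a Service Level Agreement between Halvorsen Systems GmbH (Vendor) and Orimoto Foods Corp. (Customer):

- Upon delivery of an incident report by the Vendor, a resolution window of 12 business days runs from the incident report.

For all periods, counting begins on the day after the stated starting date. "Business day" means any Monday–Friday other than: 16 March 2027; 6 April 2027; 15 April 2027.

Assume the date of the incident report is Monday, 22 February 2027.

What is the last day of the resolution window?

The last day of the resolution window: counting 12 business days from Monday, 22 February 2027 (Feb 23, Feb 24, Feb 25, Feb 26, …, Mar 8, Mar 9, Mar 10, skipping weekends) reaches Wednesday, 10 March 2027.

10 March 2027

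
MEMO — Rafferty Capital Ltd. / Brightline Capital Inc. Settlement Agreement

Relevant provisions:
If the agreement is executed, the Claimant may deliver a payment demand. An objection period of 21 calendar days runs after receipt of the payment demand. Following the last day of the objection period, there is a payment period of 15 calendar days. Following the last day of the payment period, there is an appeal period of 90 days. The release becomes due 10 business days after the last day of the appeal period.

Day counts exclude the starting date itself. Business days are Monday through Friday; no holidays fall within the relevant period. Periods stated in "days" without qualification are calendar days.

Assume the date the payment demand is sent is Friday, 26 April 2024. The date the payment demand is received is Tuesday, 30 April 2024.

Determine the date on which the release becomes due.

The last day of the objection period: 21 calendar days after 30 April 2024 is 21 May 2024.
The last day of the payment period: 15 calendar days after 21 May 2024 is 5 June 2024.
The last day of the appeal period: 5 June 2024 + 90 days = 3 September 2024.
From Tuesday, 3 September 2024, 10 business days (Sep 4, Sep 5, Sep 6, Sep 9, Sep 10, Sep 11, Sep 12, Sep 13, Sep 16, Sep 17, skipping weekends) brings us to Tuesday, 17 September 2024, which is the date on which the release becomes due.

17 September 2024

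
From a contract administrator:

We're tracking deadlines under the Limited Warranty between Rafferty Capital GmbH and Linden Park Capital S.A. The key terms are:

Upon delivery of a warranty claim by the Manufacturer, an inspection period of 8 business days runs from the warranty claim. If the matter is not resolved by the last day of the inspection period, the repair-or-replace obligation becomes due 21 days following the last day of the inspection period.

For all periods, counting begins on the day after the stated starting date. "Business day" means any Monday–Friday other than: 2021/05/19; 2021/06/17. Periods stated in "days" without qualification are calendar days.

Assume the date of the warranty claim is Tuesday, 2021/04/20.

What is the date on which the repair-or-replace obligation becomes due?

From Tuesday, 2021/04/20, 8 business days (Apr 21, Apr 22, Apr 23, Apr 26, Apr 27, Apr 28, Apr 29, Apr 30, skipping weekends) brings us to Friday, 2021/04/30, which is the last day of the inspection period.
The date on which the repair-or-replace obligation becomes due: 2021/04/30 + 21 days = 2021/05/21.

2021/05/21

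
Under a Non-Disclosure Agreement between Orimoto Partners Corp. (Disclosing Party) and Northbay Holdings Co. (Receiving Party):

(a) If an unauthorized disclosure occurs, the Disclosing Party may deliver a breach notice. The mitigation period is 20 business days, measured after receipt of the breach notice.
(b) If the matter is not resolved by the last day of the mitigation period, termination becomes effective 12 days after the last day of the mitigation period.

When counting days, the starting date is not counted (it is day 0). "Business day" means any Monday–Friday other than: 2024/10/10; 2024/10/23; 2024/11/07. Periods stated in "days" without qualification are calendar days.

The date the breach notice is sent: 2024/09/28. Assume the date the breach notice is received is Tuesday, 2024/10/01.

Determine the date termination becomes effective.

2024/11/12

The last day of the mitigation period: counting 20 business days from Tuesday, 2024/10/01 (Oct 2, Oct 3, Oct 4, Oct 7, …, Oct 29, Oct 30, Oct 31, skipping weekends and the listed holidays on Oct 10, Oct 23) reaches Thursday, 2024/10/31.
Adding 12 calendar days to 2024/10/31 gives 2024/11/12, which is the date termination becomes effective.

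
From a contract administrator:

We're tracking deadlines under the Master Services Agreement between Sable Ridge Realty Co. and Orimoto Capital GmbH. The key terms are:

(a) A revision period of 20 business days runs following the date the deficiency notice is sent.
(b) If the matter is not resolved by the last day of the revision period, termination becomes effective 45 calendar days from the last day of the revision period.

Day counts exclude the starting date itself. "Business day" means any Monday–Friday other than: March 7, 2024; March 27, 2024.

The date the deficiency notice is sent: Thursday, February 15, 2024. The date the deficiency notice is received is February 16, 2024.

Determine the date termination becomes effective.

From Thursday, February 15, 2024, 20 business days (Feb 16, Feb 19, Feb 20, Feb 21, …, Mar 13, Mar 14, Mar 15, skipping weekends and the listed holiday on Mar 7) brings us to Friday, March 15, 2024, which is the last day of the revision period.
Adding 45 calendar days to March 15, 2024 gives April 29, 2024, which is the date termination becomes effective.

April 29, 2024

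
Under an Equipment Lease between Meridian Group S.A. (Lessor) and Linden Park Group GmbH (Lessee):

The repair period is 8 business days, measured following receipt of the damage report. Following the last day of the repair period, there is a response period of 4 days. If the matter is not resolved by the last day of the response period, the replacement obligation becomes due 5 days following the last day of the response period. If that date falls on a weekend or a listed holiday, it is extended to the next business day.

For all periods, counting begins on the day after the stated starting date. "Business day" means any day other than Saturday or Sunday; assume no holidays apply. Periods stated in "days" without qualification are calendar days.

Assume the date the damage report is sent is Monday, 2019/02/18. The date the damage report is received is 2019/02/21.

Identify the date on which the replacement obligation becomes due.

2019/03/14

From Thursday, 2019/02/21, 8 business days (Feb 22, Feb 25, Feb 26, Feb 27, Feb 28, Mar 1, Mar 4, Mar 5, skipping weekends) brings us to Tuesday, 2019/03/05, which is the last day of the repair period.
The last day of the response period: 2019/03/05 + 4 days = 2019/03/09.
The date on which the replacement obligation becomes due: 2019/03/09 + 5 days = 2019/03/14. 2019/03/14 is a Thursday, so no roll-forward applies.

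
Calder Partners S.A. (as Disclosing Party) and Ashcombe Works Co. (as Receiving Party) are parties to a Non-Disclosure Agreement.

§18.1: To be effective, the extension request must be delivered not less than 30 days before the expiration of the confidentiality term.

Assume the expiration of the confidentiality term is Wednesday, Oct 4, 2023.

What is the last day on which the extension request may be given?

Oct 4, 2023 minus 30 days is Sep 4, 2023.

Sep 4, 2023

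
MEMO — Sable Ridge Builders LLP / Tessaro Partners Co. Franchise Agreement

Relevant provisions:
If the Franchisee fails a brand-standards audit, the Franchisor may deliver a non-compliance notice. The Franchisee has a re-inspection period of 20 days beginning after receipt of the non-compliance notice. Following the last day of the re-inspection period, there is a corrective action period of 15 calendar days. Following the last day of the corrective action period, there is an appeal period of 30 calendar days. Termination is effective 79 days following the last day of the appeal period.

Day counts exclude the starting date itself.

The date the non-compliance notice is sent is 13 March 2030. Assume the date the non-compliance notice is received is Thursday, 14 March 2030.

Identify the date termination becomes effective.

5 August 2030

The last day of the re-inspection period: 20 calendar days after 14 March 2030 is 3 April 2030.
Adding 15 calendar days to 3 April 2030 gives 18 April 2030, which is the last day of the corrective action period.
The last day of the appeal period: 30 calendar days after 18 April 2030 is 18 May 2030.
The date termination becomes effective: 18 May 2030 + 79 days = 5 August 2030.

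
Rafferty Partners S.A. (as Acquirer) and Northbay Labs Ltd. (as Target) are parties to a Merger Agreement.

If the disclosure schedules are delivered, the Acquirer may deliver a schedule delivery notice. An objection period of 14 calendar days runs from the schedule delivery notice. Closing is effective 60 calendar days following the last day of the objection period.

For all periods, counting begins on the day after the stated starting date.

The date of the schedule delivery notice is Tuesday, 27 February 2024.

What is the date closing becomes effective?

11 May 2024

Adding 14 calendar days to 27 February 2024 gives 12 March 2024, which is the last day of the objection period.
Adding 60 calendar days to 12 March 2024 gives 11 May 2024, which is the date closing becomes effective.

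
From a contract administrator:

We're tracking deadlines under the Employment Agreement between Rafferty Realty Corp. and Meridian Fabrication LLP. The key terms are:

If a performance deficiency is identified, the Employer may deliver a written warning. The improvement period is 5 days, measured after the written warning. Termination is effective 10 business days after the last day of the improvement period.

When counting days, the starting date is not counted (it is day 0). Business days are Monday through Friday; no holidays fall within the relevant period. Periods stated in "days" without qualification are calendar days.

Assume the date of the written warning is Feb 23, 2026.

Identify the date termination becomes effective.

Mar 13, 2026

The last day of the improvement period: Feb 23, 2026 + 5 days = Feb 28, 2026.
The date termination becomes effective: counting 10 business days from Saturday, Feb 28, 2026 (Mar 2, Mar 3, Mar 4, Mar 5, Mar 6, Mar 9, Mar 10, Mar 11, Mar 12, Mar 13, skipping weekends) reaches Friday, Mar 13, 2026.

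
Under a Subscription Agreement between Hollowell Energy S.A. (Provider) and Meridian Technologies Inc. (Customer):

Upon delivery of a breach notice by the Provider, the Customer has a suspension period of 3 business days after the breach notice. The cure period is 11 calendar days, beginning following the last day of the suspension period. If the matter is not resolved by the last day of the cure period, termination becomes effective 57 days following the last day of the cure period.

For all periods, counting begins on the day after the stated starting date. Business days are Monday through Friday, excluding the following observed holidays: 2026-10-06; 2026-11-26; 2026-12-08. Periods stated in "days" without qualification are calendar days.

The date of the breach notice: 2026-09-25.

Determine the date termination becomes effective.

The last day of the suspension period: 3 business days after Friday, 2026-09-25, skipping weekends — Sep 28, Sep 29, Sep 30 — lands on Wednesday, 2026-09-30.
Adding 11 calendar days to 2026-09-30 gives 2026-10-11, which is the last day of the cure period.
The date termination becomes effective: 57 calendar days after 2026-10-11 is 2026-12-07.

2026-12-07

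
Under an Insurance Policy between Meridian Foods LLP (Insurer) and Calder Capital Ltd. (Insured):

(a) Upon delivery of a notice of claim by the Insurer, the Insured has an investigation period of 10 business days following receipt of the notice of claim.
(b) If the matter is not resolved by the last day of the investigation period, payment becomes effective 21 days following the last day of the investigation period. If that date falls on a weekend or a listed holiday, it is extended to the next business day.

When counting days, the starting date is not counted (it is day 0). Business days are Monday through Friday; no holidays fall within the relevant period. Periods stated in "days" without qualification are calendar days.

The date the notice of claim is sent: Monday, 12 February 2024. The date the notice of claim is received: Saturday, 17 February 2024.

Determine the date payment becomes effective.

22 March 2024

The last day of the investigation period: counting 10 business days from Saturday, 17 February 2024 (Feb 19, Feb 20, Feb 21, Feb 22, Feb 23, Feb 26, Feb 27, Feb 28, Feb 29, Mar 1, skipping weekends) reaches Friday, 1 March 2024.
The date payment becomes effective: 1 March 2024 + 21 days = 22 March 2024. 22 March 2024 is a Friday, so no roll-forward applies.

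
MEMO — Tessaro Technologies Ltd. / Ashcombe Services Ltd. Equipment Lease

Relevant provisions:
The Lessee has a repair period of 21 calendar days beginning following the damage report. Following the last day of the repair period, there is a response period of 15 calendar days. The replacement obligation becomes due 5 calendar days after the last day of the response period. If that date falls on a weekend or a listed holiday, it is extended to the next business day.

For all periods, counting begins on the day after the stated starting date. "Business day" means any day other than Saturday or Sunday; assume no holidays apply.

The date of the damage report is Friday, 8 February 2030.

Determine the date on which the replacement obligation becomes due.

The last day of the repair period: 21 calendar days after 8 February 2030 is 1 March 2030.
Adding 15 calendar days to 1 March 2030 gives 16 March 2030, which is the last day of the response period.
The date on which the replacement obligation becomes due: 16 March 2030 + 5 days = 21 March 2030. 21 March 2030 is a Thursday, so no roll-forward applies.

21 March 2030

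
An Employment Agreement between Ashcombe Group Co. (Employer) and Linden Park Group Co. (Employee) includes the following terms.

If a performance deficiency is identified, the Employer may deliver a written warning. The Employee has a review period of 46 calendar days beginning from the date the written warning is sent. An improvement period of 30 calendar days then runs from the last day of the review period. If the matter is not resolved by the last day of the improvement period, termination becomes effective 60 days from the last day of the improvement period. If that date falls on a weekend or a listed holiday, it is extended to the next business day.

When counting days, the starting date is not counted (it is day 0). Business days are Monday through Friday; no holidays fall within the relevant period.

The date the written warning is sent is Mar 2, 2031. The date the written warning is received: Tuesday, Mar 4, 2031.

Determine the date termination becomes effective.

The last day of the review period: Mar 2, 2031 + 46 days = Apr 17, 2031.
The last day of the improvement period: Apr 17, 2031 + 30 days = May 17, 2031.
The date termination becomes effective: May 17, 2031 + 60 days = Jul 16, 2031. Jul 16, 2031 is a Wednesday, so no roll-forward applies.

Jul 16, 2031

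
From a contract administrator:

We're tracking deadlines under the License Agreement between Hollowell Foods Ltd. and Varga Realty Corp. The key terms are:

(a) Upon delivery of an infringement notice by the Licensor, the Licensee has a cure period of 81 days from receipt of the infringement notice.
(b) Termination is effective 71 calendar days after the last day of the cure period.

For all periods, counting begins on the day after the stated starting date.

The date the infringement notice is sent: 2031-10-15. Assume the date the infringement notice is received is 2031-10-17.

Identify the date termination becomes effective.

2032-03-17

The last day of the cure period: 2031-10-17 + 81 days = 2032-01-06.
The date termination becomes effective: 2032-01-06 + 71 days = 2032-03-17.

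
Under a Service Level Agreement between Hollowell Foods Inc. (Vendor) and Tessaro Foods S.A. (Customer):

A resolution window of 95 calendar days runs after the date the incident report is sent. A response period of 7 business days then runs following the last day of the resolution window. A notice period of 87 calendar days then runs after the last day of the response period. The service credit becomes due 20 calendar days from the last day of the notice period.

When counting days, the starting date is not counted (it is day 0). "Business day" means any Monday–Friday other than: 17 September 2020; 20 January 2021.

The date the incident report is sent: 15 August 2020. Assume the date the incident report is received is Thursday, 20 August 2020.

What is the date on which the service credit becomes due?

Adding 95 calendar days to 15 August 2020 gives 18 November 2020, which is the last day of the resolution window.
The last day of the response period: 7 business days after Wednesday, 18 November 2020, skipping weekends — Nov 19, Nov 20, Nov 23, Nov 24, Nov 25, Nov 26, Nov 27 — lands on Friday, 27 November 2020.
The last day of the notice period: 27 November 2020 + 87 days = 22 February 2021.
The date on which the service credit becomes due: 20 calendar days after 22 February 2021 is 14 March 2021.

14 March 2021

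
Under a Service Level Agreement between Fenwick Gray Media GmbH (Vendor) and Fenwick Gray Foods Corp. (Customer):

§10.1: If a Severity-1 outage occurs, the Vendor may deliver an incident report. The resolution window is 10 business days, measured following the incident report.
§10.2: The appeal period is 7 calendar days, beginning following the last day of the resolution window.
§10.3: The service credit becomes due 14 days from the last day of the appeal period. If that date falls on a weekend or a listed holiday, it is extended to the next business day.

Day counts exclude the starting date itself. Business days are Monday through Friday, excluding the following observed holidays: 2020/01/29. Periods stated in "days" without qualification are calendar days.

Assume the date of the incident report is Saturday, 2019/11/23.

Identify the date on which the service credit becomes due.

2019/12/27

The last day of the resolution window: counting 10 business days from Saturday, 2019/11/23 (Nov 25, Nov 26, Nov 27, Nov 28, Nov 29, Dec 2, Dec 3, Dec 4, Dec 5, Dec 6, skipping weekends) reaches Friday, 2019/12/06.
Adding 7 calendar days to 2019/12/06 gives 2019/12/13, which is the last day of the appeal period.
The date on which the service credit becomes due: 14 calendar days after 2019/12/13 is 2019/12/27. 2019/12/27 is a Friday and is not a listed holiday, so no roll-forward applies.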